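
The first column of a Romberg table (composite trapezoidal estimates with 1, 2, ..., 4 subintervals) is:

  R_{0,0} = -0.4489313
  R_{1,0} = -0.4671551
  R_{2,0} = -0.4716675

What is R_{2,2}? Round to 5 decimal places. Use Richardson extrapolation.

Richardson extrapolation on the trapezoidal column (denominator 4−1=3):
R_{1,1} = (4·(-0.4671551) − (-0.4489313)) / 3 = -0.4732297
R_{2,1} = -0.4716675 + (-0.4716675 − (-0.4671551))/3 = -0.4731716
R_{2,2} = (16·(-0.4731716) − (-0.4732297)) / 15 = -0.4731677
(Column j=1 coincides with Simpson's rule on the same nodes.)

-0.47317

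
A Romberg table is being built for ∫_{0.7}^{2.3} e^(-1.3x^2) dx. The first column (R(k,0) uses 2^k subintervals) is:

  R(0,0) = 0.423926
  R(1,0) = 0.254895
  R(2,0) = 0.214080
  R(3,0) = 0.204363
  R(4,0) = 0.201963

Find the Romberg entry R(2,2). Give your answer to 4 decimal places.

0.2006

R(1,1) = 0.254895 + (0.254895 − 0.423926)/3 = 0.198551
R(2,1) = 0.214080 + (0.214080 − 0.254895)/3 = 0.200475
R(2,2) = 0.200475 + (0.200475 − 0.198551)/15 = 0.200603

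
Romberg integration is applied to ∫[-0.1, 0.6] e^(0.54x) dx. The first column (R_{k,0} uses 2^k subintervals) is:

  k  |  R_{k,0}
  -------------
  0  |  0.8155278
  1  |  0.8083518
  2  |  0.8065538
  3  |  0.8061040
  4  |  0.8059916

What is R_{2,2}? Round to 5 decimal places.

Richardson extrapolation on the trapezoidal column (denominator 4−1=3):
R_{1,1} = 0.8083518 + (0.8083518 − 0.8155278)/3 = 0.8059598
R_{2,1} = 0.8065538 + (0.8065538 − 0.8083518)/3 = 0.8059545
R_{2,2} = (16·0.8059545 − 0.8059598) / 15 = 0.8059541

0.80595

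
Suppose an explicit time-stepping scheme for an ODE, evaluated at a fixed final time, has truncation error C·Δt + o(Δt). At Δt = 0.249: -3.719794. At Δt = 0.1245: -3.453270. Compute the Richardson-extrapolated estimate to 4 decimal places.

-3.1867

Extrapolated value = (2·A(Δt/2) − A(Δt)) / (2 − 1)
= (2·(-3.453270) − (-3.719794)) / 1
= -3.186746 / 1 = -3.186746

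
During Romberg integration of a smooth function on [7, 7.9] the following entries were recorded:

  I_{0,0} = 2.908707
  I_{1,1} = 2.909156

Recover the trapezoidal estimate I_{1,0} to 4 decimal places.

2.9090

From I_{1,1} = (4·I_{1,0} − I_{0,0})/3, solve for I_{1,0}:
4·I_{1,0} = 3·2.909156 + 2.908707 = 11.636175
I_{1,0} = 2.909044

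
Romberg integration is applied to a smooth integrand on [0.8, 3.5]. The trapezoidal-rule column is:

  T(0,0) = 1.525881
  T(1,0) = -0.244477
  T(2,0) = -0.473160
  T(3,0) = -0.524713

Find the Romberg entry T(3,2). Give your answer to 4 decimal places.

T(2,1) = (4·(-0.473160) − (-0.244477)) / 3 = -0.549388
T(3,1) = (4·(-0.524713) − (-0.473160)) / 3 = -0.541897
T(3,2) = -0.541897 + (-0.541897 − (-0.549388))/15 = -0.541398
(Column j=1 coincides with Simpson's rule on the same nodes.)

-0.5414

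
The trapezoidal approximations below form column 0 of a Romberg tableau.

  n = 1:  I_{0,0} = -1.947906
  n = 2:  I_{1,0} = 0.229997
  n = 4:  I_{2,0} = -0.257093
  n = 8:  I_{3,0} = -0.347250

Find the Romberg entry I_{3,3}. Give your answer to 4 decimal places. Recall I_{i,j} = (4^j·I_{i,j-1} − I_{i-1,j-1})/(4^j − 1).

I_{1,1} = 0.229997 + (0.229997 − (-1.947906))/3 = 0.955965
I_{2,1} = (4·(-0.257093) − 0.229997) / 3 = -0.419456
I_{3,1} = (4·(-0.347250) − (-0.257093)) / 3 = -0.377302
I_{2,2} = -0.419456 + (-0.419456 − 0.955965)/15 = -0.511151
I_{3,2} = -0.377302 + (-0.377302 − (-0.419456))/15 = -0.374492
I_{3,3} = (64·(-0.374492) − (-0.511151)) / 63 = -0.372323

-0.3723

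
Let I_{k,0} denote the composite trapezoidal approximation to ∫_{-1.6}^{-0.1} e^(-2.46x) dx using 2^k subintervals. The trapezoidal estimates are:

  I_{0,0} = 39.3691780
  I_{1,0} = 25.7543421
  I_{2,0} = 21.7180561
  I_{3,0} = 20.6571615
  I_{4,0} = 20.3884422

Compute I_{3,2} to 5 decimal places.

20.29892

Richardson extrapolation on the trapezoidal column (denominator 4−1=3):
I_{2,1} = (4·21.7180561 − 25.7543421) / 3 = 20.3726274
I_{3,1} = (4·20.6571615 − 21.7180561) / 3 = 20.3035300
I_{3,2} = (16·20.3035300 − 20.3726274) / 15 = 20.2989235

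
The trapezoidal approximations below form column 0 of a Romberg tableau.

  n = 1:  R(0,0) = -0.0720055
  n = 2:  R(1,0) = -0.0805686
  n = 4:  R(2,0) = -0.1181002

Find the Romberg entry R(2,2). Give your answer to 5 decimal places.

R(1,1) = -0.0805686 + (-0.0805686 − (-0.0720055))/3 = -0.0834230
R(2,1) = (4·(-0.1181002) − (-0.0805686)) / 3 = -0.1306107
R(2,2) = (16·(-0.1306107) − (-0.0834230)) / 15 = -0.1337565

-0.13376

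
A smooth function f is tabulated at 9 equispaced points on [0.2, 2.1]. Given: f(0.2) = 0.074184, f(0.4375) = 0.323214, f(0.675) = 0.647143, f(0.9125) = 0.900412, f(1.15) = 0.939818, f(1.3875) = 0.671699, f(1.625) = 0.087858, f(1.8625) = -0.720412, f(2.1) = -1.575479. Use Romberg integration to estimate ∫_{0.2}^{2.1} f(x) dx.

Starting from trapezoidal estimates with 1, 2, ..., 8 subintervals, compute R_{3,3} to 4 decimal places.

0.5180

R_{0,0} (trapezoid, 1 panel, h=1.9000): -1.426230
R_{1,0} (trapezoid, 2 panels, h=0.9500): 0.179712
R_{2,0} (trapezoid, 4 panels, h=0.4750): 0.438981
R_{3,0} (trapezoid, 8 panels, h=0.2375): 0.498533
R_{1,1} = 0.179712 + (0.179712 − (-1.426230))/3 = 0.715026
R_{2,1} = 0.438981 + (0.438981 − 0.179712)/3 = 0.525404
R_{3,1} = 0.498533 + (0.498533 − 0.438981)/3 = 0.518384
R_{2,2} = 0.525404 + (0.525404 − 0.715026)/15 = 0.512763
R_{3,2} = 0.518384 + (0.518384 − 0.525404)/15 = 0.517916
R_{3,3} = 0.517916 + (0.517916 − 0.512763)/63 = 0.517998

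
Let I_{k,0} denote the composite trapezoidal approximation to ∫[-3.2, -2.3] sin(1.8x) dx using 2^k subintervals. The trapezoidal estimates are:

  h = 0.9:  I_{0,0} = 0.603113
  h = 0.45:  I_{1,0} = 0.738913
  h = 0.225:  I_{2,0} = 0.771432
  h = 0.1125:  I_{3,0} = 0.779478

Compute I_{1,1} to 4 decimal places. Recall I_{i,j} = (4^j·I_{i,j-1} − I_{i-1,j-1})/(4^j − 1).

I_{1,1} = 0.738913 + (0.738913 − 0.603113)/3 = 0.784180

0.7842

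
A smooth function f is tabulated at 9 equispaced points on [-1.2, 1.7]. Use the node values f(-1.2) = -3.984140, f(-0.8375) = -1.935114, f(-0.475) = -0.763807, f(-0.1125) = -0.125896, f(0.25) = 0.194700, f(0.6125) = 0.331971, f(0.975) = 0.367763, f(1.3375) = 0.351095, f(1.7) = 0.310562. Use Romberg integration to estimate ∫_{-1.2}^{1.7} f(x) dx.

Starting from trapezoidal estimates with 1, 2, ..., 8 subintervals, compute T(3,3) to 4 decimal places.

T(0,0) (trapezoid, 1 panel, h=2.9000): -5.326688
T(1,0) (trapezoid, 2 panels, h=1.4500): -2.381029
T(2,0) (trapezoid, 4 panels, h=0.7250): -1.477646
T(3,0) (trapezoid, 8 panels, h=0.3625): -1.238328
T(1,1) = -2.381029 + (-2.381029 − (-5.326688))/3 = -1.399143
T(2,1) = -1.477646 + (-1.477646 − (-2.381029))/3 = -1.176518
T(3,1) = -1.238328 + (-1.238328 − (-1.477646))/3 = -1.158555
T(2,2) = -1.176518 + (-1.176518 − (-1.399143))/15 = -1.161676
T(3,2) = -1.158555 + (-1.158555 − (-1.176518))/15 = -1.157357
T(3,3) = -1.157357 + (-1.157357 − (-1.161676))/63 = -1.157288

-1.1573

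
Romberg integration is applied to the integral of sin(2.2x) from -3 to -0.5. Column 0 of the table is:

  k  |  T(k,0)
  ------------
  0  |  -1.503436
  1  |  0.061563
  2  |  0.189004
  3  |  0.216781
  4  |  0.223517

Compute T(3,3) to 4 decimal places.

0.2260

Richardson extrapolation on the trapezoidal column (denominator 4−1=3):
T(1,1) = (4·0.061563 − (-1.503436)) / 3 = 0.583229
T(2,1) = (4·0.189004 − 0.061563) / 3 = 0.231484
T(3,1) = (4·0.216781 − 0.189004) / 3 = 0.226040
T(2,2) = (16·0.231484 − 0.583229) / 15 = 0.208034
T(3,2) = 0.226040 + (0.226040 − 0.231484)/15 = 0.225677
T(3,3) = 0.225677 + (0.225677 − 0.208034)/63 = 0.225957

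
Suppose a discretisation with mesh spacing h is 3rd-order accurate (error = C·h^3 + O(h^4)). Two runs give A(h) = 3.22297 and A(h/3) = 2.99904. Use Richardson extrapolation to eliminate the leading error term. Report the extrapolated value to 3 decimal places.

2.990

The leading error scales as h^3; refining by a factor of 3 reduces it by 3^3 = 27.
Extrapolated value = (27·A(h/3) − A(h)) / (27 − 1)
= (27·2.99904 − 3.22297) / 26
= 77.75111 / 26 = 2.99043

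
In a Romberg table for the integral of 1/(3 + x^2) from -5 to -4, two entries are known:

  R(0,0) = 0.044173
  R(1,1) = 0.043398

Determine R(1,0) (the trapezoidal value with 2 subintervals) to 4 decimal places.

0.0436

From R(1,1) = (4·R(1,0) − R(0,0))/3, solve for R(1,0):
4·R(1,0) = 3·0.043398 + 0.044173 = 0.174367
R(1,0) = 0.043592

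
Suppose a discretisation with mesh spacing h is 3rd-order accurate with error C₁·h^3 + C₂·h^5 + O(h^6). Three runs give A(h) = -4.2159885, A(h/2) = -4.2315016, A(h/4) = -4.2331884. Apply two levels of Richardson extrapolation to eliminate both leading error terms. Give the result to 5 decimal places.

-4.23342

First eliminate the h^3 term (factor 2^3 = 8):
  B₁ = (8·(-4.2315016) − (-4.2159885))/7 = -4.2337178
  B₂ = (8·(-4.2331884) − (-4.2315016))/7 = -4.2334294
Then eliminate the h^5 term (factor 2^5 = 32):
  (32·(-4.2334294) − (-4.2337178))/31 = -4.2334201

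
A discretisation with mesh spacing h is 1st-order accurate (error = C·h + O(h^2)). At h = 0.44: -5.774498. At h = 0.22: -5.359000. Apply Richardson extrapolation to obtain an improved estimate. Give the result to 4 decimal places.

-4.9435

The leading error scales as h; refining by a factor of 2 reduces it by 2^1 = 2.
Extrapolated value = (2·A(h/2) − A(h)) / (2 − 1)
= (2·(-5.359000) − (-5.774498)) / 1
= -4.943502 / 1 = -4.943502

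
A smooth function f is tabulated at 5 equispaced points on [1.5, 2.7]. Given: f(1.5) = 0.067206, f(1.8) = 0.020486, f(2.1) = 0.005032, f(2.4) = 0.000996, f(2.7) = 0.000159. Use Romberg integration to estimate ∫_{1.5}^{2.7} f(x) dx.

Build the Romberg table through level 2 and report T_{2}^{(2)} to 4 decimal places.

T_{0}^{(0)} (trapezoid, 1 panel, h=1.2000): 0.040419
T_{1}^{(0)} (trapezoid, 2 panels, h=0.6000): 0.023229
T_{2}^{(0)} (trapezoid, 4 panels, h=0.3000): 0.018059
T_{1}^{(1)} = 0.023229 + (0.023229 − 0.040419)/3 = 0.017499
T_{2}^{(1)} = 0.018059 + (0.018059 − 0.023229)/3 = 0.016336
T_{2}^{(2)} = 0.016336 + (0.016336 − 0.017499)/15 = 0.016258

0.0163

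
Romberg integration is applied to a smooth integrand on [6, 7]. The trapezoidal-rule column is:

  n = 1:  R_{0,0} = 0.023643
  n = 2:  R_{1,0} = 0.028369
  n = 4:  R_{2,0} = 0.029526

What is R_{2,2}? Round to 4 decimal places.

0.0299

R_{1,1} = (4·0.028369 − 0.023643) / 3 = 0.029944
R_{2,1} = 0.029526 + (0.029526 − 0.028369)/3 = 0.029912
R_{2,2} = 0.029912 + (0.029912 − 0.029944)/15 = 0.029910
(Column j=1 coincides with Simpson's rule on the same nodes.)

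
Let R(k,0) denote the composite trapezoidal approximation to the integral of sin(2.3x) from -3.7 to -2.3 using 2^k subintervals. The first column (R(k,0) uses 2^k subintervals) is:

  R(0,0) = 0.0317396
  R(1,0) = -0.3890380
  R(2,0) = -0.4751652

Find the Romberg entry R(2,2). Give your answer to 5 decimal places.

-0.50218

Richardson extrapolation on the trapezoidal column (denominator 4−1=3):
R(1,1) = -0.3890380 + (-0.3890380 − 0.0317396)/3 = -0.5292972
R(2,1) = -0.4751652 + (-0.4751652 − (-0.3890380))/3 = -0.5038743
R(2,2) = -0.5038743 + (-0.5038743 − (-0.5292972))/15 = -0.5021794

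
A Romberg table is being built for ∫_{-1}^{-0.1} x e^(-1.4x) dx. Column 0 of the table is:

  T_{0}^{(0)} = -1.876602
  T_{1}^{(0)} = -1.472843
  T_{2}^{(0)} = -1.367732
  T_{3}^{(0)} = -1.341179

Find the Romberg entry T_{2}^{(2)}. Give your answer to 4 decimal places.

Richardson extrapolation on the trapezoidal column (denominator 4−1=3):
T_{1}^{(1)} = (4·(-1.472843) − (-1.876602)) / 3 = -1.338257
T_{2}^{(1)} = -1.367732 + (-1.367732 − (-1.472843))/3 = -1.332695
T_{2}^{(2)} = (16·(-1.332695) − (-1.338257)) / 15 = -1.332324
(Column j=1 coincides with Simpson's rule on the same nodes.)

-1.3323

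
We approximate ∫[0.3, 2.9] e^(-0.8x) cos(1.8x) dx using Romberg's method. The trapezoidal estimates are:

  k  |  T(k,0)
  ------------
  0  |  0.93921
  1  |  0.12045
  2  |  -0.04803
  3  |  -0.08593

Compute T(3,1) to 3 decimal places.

Richardson extrapolation on the trapezoidal column (denominator 4−1=3):
T(3,1) = -0.08593 + (-0.08593 − (-0.04803))/3 = -0.09856
(Column j=1 coincides with Simpson's rule on the same nodes.)

-0.099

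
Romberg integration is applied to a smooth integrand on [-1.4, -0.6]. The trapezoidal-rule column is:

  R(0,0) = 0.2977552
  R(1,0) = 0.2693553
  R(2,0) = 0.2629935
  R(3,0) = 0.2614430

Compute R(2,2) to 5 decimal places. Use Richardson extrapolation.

R(1,1) = 0.2693553 + (0.2693553 − 0.2977552)/3 = 0.2598887
R(2,1) = (4·0.2629935 − 0.2693553) / 3 = 0.2608729
R(2,2) = (16·0.2608729 − 0.2598887) / 15 = 0.2609385

0.26094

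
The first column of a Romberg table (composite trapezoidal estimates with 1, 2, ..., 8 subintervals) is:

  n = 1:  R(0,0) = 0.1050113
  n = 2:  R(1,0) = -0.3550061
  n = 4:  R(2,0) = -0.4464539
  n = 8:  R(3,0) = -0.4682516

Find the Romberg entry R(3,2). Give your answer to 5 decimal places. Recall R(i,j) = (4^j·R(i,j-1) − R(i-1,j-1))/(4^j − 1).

-0.47542

R(2,1) = (4·(-0.4464539) − (-0.3550061)) / 3 = -0.4769365
R(3,1) = (4·(-0.4682516) − (-0.4464539)) / 3 = -0.4755175
R(3,2) = (16·(-0.4755175) − (-0.4769365)) / 15 = -0.4754229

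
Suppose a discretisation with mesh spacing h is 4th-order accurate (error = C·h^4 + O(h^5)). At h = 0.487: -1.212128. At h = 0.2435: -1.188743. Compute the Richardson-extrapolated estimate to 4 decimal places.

-1.1872

The leading error scales as h^4; refining by a factor of 2 reduces it by 2^4 = 16.
Extrapolated value = (16·A(h/2) − A(h)) / (16 − 1)
= (16·(-1.188743) − (-1.212128)) / 15
= -17.807760 / 15 = -1.187184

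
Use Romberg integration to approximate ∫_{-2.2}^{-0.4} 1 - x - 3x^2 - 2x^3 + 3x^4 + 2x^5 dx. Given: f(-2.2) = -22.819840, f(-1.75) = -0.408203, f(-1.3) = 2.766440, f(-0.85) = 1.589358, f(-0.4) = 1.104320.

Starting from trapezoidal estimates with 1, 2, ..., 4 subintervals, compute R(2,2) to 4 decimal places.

-1.6203

R(0,0) (trapezoid, 1 panel, h=1.8000): -19.543968
R(1,0) (trapezoid, 2 panels, h=0.9000): -7.282188
R(2,0) (trapezoid, 4 panels, h=0.4500): -3.109574
R(1,1) = -7.282188 + (-7.282188 − (-19.543968))/3 = -3.194928
R(2,1) = -3.109574 + (-3.109574 − (-7.282188))/3 = -1.718703
R(2,2) = -1.718703 + (-1.718703 − (-3.194928))/15 = -1.620288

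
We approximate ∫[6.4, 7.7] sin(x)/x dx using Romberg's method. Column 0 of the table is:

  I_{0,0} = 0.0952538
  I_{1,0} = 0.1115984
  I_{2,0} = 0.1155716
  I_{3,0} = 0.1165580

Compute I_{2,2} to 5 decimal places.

0.11689

Richardson extrapolation on the trapezoidal column (denominator 4−1=3):
I_{1,1} = 0.1115984 + (0.1115984 − 0.0952538)/3 = 0.1170466
I_{2,1} = (4·0.1155716 − 0.1115984) / 3 = 0.1168960
I_{2,2} = 0.1168960 + (0.1168960 − 0.1170466)/15 = 0.1168860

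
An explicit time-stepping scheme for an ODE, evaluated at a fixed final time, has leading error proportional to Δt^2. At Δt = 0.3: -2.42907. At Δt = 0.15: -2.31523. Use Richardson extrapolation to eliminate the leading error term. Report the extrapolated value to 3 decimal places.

The leading error scales as Δt^2; refining by a factor of 2 reduces it by 2^2 = 4.
Extrapolated value = (4·A(Δt/2) − A(Δt)) / (4 − 1)
= (4·(-2.31523) − (-2.42907)) / 3
= -6.83185 / 3 = -2.27728

-2.277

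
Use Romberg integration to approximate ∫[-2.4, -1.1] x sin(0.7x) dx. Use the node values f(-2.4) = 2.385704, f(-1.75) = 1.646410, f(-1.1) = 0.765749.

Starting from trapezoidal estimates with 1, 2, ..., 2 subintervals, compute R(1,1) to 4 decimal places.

R(0,0) (trapezoid, 1 panel, h=1.3000): 2.048444
R(1,0) (trapezoid, 2 panels, h=0.6500): 2.094389
R(1,1) = 2.094389 + (2.094389 − 2.048444)/3 = 2.109704

2.1097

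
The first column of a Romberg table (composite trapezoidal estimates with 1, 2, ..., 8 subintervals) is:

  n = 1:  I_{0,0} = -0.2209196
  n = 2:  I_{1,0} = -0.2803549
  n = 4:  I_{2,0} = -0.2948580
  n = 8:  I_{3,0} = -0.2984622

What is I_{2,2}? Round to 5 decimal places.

-0.29966

I_{1,1} = (4·(-0.2803549) − (-0.2209196)) / 3 = -0.3001667
I_{2,1} = -0.2948580 + (-0.2948580 − (-0.2803549))/3 = -0.2996924
I_{2,2} = (16·(-0.2996924) − (-0.3001667)) / 15 = -0.2996608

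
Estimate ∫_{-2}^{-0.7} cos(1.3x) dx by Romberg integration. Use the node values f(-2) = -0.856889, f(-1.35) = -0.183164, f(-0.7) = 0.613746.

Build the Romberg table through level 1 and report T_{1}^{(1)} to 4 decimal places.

-0.2114

T_{0}^{(0)} (trapezoid, 1 panel, h=1.3000): -0.158043
T_{1}^{(0)} (trapezoid, 2 panels, h=0.6500): -0.198078
T_{1}^{(1)} = -0.198078 + (-0.198078 − (-0.158043))/3 = -0.211423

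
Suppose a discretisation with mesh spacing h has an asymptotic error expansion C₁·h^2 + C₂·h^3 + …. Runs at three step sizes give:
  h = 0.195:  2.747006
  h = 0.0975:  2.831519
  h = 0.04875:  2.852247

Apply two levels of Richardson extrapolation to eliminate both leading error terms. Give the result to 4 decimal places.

First eliminate the h^2 term (factor 2^2 = 4):
  B₁ = (4·2.831519 − 2.747006)/3 = 2.859690
  B₂ = (4·2.852247 − 2.831519)/3 = 2.859156
Then eliminate the h^3 term (factor 2^3 = 8):
  (8·2.859156 − 2.859690)/7 = 2.859080

2.8591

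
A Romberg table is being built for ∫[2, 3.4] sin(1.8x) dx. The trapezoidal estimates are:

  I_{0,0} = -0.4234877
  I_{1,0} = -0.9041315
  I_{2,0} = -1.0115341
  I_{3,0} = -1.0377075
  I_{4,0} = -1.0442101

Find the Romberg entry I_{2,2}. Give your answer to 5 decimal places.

I_{1,1} = -0.9041315 + (-0.9041315 − (-0.4234877))/3 = -1.0643461
I_{2,1} = (4·(-1.0115341) − (-0.9041315)) / 3 = -1.0473350
I_{2,2} = -1.0473350 + (-1.0473350 − (-1.0643461))/15 = -1.0462009

-1.04620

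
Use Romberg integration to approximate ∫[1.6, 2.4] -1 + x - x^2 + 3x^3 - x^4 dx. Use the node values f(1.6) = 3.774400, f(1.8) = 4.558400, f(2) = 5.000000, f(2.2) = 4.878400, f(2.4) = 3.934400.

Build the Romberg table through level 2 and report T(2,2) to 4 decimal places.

3.6972

T(0,0) (trapezoid, 1 panel, h=0.8000): 3.083520
T(1,0) (trapezoid, 2 panels, h=0.4000): 3.541760
T(2,0) (trapezoid, 4 panels, h=0.2000): 3.658240
T(1,1) = 3.541760 + (3.541760 − 3.083520)/3 = 3.694507
T(2,1) = 3.658240 + (3.658240 − 3.541760)/3 = 3.697067
T(2,2) = 3.697067 + (3.697067 − 3.694507)/15 = 3.697238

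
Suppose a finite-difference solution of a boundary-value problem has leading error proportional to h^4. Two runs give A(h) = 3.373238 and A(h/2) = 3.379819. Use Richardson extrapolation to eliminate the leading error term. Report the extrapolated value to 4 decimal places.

The leading error scales as h^4; refining by a factor of 2 reduces it by 2^4 = 16.
Extrapolated value = (16·A(h/2) − A(h)) / (16 − 1)
= (16·3.379819 − 3.373238) / 15
= 50.703866 / 15 = 3.380258

3.3803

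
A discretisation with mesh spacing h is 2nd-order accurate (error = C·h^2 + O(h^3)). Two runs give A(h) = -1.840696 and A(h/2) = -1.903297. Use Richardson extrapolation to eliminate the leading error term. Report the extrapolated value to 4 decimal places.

Extrapolated value = (4·A(h/2) − A(h)) / (4 − 1)
= (4·(-1.903297) − (-1.840696)) / 3
= -5.772492 / 3 = -1.924164

-1.9242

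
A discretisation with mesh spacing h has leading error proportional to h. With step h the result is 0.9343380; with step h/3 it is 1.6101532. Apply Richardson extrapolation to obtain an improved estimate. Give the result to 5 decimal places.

1.94806

Extrapolated value = (3·A(h/3) − A(h)) / (3 − 1)
= (3·1.6101532 − 0.9343380) / 2
= 3.8961216 / 2 = 1.9480608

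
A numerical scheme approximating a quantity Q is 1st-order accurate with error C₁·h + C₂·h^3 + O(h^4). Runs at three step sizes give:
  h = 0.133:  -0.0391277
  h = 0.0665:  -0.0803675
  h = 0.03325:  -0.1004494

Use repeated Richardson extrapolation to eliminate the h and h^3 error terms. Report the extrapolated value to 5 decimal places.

-0.12038

First eliminate the h term (factor 2^1 = 2):
  B₁ = (2·(-0.0803675) − (-0.0391277))/1 = -0.1216073
  B₂ = (2·(-0.1004494) − (-0.0803675))/1 = -0.1205313
Then eliminate the h^3 term (factor 2^3 = 8):
  (8·(-0.1205313) − (-0.1216073))/7 = -0.1203776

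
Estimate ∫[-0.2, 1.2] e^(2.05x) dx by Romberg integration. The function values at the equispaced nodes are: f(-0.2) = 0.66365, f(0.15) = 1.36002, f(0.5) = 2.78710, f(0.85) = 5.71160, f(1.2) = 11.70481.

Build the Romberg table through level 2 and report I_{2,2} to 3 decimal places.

5.387

I_{0,0} (trapezoid, 1 panel, h=1.4000): 8.65792
I_{1,0} (trapezoid, 2 panels, h=0.7000): 6.27993
I_{2,0} (trapezoid, 4 panels, h=0.3500): 5.61503
I_{1,1} = 6.27993 + (6.27993 − 8.65792)/3 = 5.48727
I_{2,1} = 5.61503 + (5.61503 − 6.27993)/3 = 5.39340
I_{2,2} = 5.39340 + (5.39340 − 5.48727)/15 = 5.38714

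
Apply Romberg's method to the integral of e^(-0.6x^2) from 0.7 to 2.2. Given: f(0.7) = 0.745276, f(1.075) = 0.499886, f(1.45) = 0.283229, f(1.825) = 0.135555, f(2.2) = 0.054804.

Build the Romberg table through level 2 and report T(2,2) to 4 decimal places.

0.4889

T(0,0) (trapezoid, 1 panel, h=1.5000): 0.600060
T(1,0) (trapezoid, 2 panels, h=0.7500): 0.512452
T(2,0) (trapezoid, 4 panels, h=0.3750): 0.494516
T(1,1) = 0.512452 + (0.512452 − 0.600060)/3 = 0.483249
T(2,1) = 0.494516 + (0.494516 − 0.512452)/3 = 0.488537
T(2,2) = 0.488537 + (0.488537 − 0.483249)/15 = 0.488890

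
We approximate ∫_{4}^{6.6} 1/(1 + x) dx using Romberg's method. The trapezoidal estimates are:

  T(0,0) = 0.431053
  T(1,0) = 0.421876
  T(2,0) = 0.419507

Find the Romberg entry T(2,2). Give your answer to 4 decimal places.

Richardson extrapolation on the trapezoidal column (denominator 4−1=3):
T(1,1) = (4·0.421876 − 0.431053) / 3 = 0.418817
T(2,1) = (4·0.419507 − 0.421876) / 3 = 0.418717
T(2,2) = 0.418717 + (0.418717 − 0.418817)/15 = 0.418710

0.4187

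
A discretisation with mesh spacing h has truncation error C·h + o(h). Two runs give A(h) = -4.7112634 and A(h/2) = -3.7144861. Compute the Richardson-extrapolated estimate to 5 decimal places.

The leading error scales as h; refining by a factor of 2 reduces it by 2^1 = 2.
Extrapolated value = (2·A(h/2) − A(h)) / (2 − 1)
= (2·(-3.7144861) − (-4.7112634)) / 1
= -2.7177088 / 1 = -2.7177088

-2.71771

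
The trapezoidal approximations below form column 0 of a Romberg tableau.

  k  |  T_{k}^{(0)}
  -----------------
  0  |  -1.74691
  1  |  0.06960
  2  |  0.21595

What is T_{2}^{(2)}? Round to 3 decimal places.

0.237

Richardson extrapolation on the trapezoidal column (denominator 4−1=3):
T_{1}^{(1)} = 0.06960 + (0.06960 − (-1.74691))/3 = 0.67510
T_{2}^{(1)} = (4·0.21595 − 0.06960) / 3 = 0.26473
T_{2}^{(2)} = 0.26473 + (0.26473 − 0.67510)/15 = 0.23737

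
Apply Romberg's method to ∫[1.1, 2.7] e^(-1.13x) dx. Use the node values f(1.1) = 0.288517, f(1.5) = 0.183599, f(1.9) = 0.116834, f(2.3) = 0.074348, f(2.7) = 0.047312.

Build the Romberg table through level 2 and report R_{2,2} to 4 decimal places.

0.2135

R_{0,0} (trapezoid, 1 panel, h=1.6000): 0.268663
R_{1,0} (trapezoid, 2 panels, h=0.8000): 0.227799
R_{2,0} (trapezoid, 4 panels, h=0.4000): 0.217078
R_{1,1} = 0.227799 + (0.227799 − 0.268663)/3 = 0.214178
R_{2,1} = 0.217078 + (0.217078 − 0.227799)/3 = 0.213504
R_{2,2} = 0.213504 + (0.213504 − 0.214178)/15 = 0.213459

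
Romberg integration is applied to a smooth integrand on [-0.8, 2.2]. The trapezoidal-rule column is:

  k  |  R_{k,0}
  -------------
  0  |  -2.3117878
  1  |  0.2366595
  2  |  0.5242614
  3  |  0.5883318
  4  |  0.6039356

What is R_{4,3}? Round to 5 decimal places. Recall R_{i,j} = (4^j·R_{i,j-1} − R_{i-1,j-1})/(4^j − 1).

0.60910

Richardson extrapolation on the trapezoidal column (denominator 4−1=3):
R_{2,1} = (4·0.5242614 − 0.2366595) / 3 = 0.6201287
R_{3,1} = (4·0.5883318 − 0.5242614) / 3 = 0.6096886
R_{4,1} = (4·0.6039356 − 0.5883318) / 3 = 0.6091369
R_{3,2} = (16·0.6096886 − 0.6201287) / 15 = 0.6089926
R_{4,2} = 0.6091369 + (0.6091369 − 0.6096886)/15 = 0.6091001
R_{4,3} = (64·0.6091001 − 0.6089926) / 63 = 0.6091018
(Column j=1 coincides with Simpson's rule on the same nodes.)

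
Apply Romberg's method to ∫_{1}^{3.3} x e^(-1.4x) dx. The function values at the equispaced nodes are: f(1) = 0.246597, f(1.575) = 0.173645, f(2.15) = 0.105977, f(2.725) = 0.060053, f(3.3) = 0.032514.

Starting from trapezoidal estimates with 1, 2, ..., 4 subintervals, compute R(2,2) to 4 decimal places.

0.2735

R(0,0) (trapezoid, 1 panel, h=2.3000): 0.320978
R(1,0) (trapezoid, 2 panels, h=1.1500): 0.282362
R(2,0) (trapezoid, 4 panels, h=0.5750): 0.275558
R(1,1) = 0.282362 + (0.282362 − 0.320978)/3 = 0.269490
R(2,1) = 0.275558 + (0.275558 − 0.282362)/3 = 0.273290
R(2,2) = 0.273290 + (0.273290 − 0.269490)/15 = 0.273543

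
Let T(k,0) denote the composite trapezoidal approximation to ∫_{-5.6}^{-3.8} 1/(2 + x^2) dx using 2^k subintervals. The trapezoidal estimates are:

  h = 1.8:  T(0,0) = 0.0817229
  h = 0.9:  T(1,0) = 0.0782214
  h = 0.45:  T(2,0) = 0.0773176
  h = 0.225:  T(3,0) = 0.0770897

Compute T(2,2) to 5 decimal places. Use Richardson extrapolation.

0.07701

Richardson extrapolation on the trapezoidal column (denominator 4−1=3):
T(1,1) = (4·0.0782214 − 0.0817229) / 3 = 0.0770542
T(2,1) = 0.0773176 + (0.0773176 − 0.0782214)/3 = 0.0770163
T(2,2) = 0.0770163 + (0.0770163 − 0.0770542)/15 = 0.0770138
(Column j=1 coincides with Simpson's rule on the same nodes.)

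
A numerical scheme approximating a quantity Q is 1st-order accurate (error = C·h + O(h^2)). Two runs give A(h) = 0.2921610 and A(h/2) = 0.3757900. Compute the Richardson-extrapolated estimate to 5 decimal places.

The leading error scales as h; refining by a factor of 2 reduces it by 2^1 = 2.
Extrapolated value = (2·A(h/2) − A(h)) / (2 − 1)
= (2·0.3757900 − 0.2921610) / 1
= 0.4594190 / 1 = 0.4594190

0.45942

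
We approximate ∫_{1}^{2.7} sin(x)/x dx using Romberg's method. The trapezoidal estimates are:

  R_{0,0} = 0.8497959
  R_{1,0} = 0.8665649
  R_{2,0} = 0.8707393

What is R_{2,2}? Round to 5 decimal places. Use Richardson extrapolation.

0.87213

Richardson extrapolation on the trapezoidal column (denominator 4−1=3):
R_{1,1} = (4·0.8665649 − 0.8497959) / 3 = 0.8721546
R_{2,1} = (4·0.8707393 − 0.8665649) / 3 = 0.8721308
R_{2,2} = 0.8721308 + (0.8721308 − 0.8721546)/15 = 0.8721292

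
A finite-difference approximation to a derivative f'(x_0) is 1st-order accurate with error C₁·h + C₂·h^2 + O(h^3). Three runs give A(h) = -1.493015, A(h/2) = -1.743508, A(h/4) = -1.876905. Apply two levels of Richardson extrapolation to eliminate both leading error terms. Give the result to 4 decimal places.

First eliminate the h term (factor 2^1 = 2):
  B₁ = (2·(-1.743508) − (-1.493015))/1 = -1.994001
  B₂ = (2·(-1.876905) − (-1.743508))/1 = -2.010302
Then eliminate the h^2 term (factor 2^2 = 4):
  (4·(-2.010302) − (-1.994001))/3 = -2.015736

-2.0157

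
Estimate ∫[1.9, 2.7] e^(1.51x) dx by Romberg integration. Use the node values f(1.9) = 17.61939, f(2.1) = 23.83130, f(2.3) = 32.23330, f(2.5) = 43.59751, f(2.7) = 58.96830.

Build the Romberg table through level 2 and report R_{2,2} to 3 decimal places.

27.383

R_{0,0} (trapezoid, 1 panel, h=0.8000): 30.63508
R_{1,0} (trapezoid, 2 panels, h=0.4000): 28.21086
R_{2,0} (trapezoid, 4 panels, h=0.2000): 27.59119
R_{1,1} = 28.21086 + (28.21086 − 30.63508)/3 = 27.40279
R_{2,1} = 27.59119 + (27.59119 − 28.21086)/3 = 27.38463
R_{2,2} = 27.38463 + (27.38463 − 27.40279)/15 = 27.38342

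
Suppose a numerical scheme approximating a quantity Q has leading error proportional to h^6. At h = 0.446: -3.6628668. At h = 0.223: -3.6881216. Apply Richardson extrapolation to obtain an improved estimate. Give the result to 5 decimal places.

The leading error scales as h^6; refining by a factor of 2 reduces it by 2^6 = 64.
Extrapolated value = (64·A(h/2) − A(h)) / (64 − 1)
= (64·(-3.6881216) − (-3.6628668)) / 63
= -232.3769156 / 63 = -3.6885225

-3.68852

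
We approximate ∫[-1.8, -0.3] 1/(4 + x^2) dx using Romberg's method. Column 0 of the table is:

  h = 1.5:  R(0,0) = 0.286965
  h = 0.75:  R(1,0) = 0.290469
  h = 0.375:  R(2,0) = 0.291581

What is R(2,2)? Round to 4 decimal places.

Richardson extrapolation on the trapezoidal column (denominator 4−1=3):
R(1,1) = (4·0.290469 − 0.286965) / 3 = 0.291637
R(2,1) = 0.291581 + (0.291581 − 0.290469)/3 = 0.291952
R(2,2) = (16·0.291952 − 0.291637) / 15 = 0.291973

0.2920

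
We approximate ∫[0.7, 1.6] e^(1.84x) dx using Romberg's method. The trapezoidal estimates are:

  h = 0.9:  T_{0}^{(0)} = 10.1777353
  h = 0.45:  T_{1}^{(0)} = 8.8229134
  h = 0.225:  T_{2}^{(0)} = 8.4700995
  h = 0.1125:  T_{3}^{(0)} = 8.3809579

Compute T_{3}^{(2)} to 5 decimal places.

8.35116

Richardson extrapolation on the trapezoidal column (denominator 4−1=3):
T_{2}^{(1)} = (4·8.4700995 − 8.8229134) / 3 = 8.3524949
T_{3}^{(1)} = (4·8.3809579 − 8.4700995) / 3 = 8.3512440
T_{3}^{(2)} = (16·8.3512440 − 8.3524949) / 15 = 8.3511606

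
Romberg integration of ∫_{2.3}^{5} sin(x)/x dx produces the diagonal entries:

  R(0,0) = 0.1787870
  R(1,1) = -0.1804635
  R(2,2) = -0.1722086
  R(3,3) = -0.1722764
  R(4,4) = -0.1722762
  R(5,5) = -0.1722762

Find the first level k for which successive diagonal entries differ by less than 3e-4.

|R(1,1) − R(0,0)| = 0.3592505 ≥ 3e-4
|R(2,2) − R(1,1)| = 0.0082549 ≥ 3e-4
|R(3,3) − R(2,2)| = 0.0000678 < 3e-4

k = 3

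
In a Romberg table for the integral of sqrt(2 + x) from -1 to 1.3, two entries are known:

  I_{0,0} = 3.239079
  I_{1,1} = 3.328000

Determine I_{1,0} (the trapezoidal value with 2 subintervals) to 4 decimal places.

3.3058

From I_{1,1} = (4·I_{1,0} − I_{0,0})/3, solve for I_{1,0}:
4·I_{1,0} = 3·3.328000 + 3.239079 = 13.223079
I_{1,0} = 3.305770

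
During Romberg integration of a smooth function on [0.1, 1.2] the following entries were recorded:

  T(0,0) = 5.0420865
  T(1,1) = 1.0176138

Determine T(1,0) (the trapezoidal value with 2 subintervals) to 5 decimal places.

From T(1,1) = (4·T(1,0) − T(0,0))/3, solve for T(1,0):
4·T(1,0) = 3·1.0176138 + 5.0420865 = 8.0949279
T(1,0) = 2.0237320

2.02373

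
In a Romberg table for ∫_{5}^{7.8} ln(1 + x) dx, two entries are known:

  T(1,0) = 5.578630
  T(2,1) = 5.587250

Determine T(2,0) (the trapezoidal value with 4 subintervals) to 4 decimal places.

From T(2,1) = (4·T(2,0) − T(1,0))/3, solve for T(2,0):
4·T(2,0) = 3·5.587250 + 5.578630 = 22.340380
T(2,0) = 5.585095

5.5851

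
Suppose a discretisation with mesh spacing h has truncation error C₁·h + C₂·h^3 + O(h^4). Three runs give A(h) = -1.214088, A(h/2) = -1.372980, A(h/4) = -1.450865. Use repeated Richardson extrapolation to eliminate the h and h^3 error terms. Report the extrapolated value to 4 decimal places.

First eliminate the h term (factor 2^1 = 2):
  B₁ = (2·(-1.372980) − (-1.214088))/1 = -1.531872
  B₂ = (2·(-1.450865) − (-1.372980))/1 = -1.528750
Then eliminate the h^3 term (factor 2^3 = 8):
  (8·(-1.528750) − (-1.531872))/7 = -1.528304

-1.5283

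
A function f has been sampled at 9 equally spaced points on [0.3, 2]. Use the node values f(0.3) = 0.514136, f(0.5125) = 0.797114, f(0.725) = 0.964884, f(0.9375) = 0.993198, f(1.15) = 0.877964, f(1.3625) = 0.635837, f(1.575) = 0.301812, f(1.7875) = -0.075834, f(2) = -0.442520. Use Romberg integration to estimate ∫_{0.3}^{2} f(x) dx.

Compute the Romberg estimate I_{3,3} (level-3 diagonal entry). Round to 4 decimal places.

0.9747

I_{0,0} (trapezoid, 1 panel, h=1.7000): 0.060874
I_{1,0} (trapezoid, 2 panels, h=0.8500): 0.776706
I_{2,0} (trapezoid, 4 panels, h=0.4250): 0.926699
I_{3,0} (trapezoid, 8 panels, h=0.2125): 0.962791
I_{1,1} = 0.776706 + (0.776706 − 0.060874)/3 = 1.015317
I_{2,1} = 0.926699 + (0.926699 − 0.776706)/3 = 0.976697
I_{3,1} = 0.962791 + (0.962791 − 0.926699)/3 = 0.974822
I_{2,2} = 0.976697 + (0.976697 − 1.015317)/15 = 0.974122
I_{3,2} = 0.974822 + (0.974822 − 0.976697)/15 = 0.974697
I_{3,3} = 0.974697 + (0.974697 − 0.974122)/63 = 0.974706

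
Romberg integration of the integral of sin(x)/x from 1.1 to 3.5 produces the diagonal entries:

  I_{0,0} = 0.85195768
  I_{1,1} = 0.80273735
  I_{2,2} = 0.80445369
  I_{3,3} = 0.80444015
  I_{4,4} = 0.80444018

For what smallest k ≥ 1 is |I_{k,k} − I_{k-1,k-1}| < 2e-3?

|I_{1,1} − I_{0,0}| = 0.04922033 ≥ 2e-3
|I_{2,2} − I_{1,1}| = 0.00171634 < 2e-3

k = 2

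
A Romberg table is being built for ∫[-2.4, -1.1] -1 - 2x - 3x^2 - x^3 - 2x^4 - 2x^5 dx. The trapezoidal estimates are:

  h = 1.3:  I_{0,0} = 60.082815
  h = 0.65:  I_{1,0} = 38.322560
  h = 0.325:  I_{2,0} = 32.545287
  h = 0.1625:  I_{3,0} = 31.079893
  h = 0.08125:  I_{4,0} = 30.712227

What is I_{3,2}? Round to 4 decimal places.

30.5896

I_{2,1} = 32.545287 + (32.545287 − 38.322560)/3 = 30.619529
I_{3,1} = (4·31.079893 − 32.545287) / 3 = 30.591428
I_{3,2} = (16·30.591428 − 30.619529) / 15 = 30.589555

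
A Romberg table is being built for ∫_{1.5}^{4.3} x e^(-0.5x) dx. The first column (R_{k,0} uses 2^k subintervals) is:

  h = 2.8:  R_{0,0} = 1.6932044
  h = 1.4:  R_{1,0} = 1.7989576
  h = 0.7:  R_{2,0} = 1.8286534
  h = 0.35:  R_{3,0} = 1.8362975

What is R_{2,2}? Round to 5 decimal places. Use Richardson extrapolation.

1.83884

Richardson extrapolation on the trapezoidal column (denominator 4−1=3):
R_{1,1} = (4·1.7989576 − 1.6932044) / 3 = 1.8342087
R_{2,1} = 1.8286534 + (1.8286534 − 1.7989576)/3 = 1.8385520
R_{2,2} = 1.8385520 + (1.8385520 − 1.8342087)/15 = 1.8388416
(Column j=1 coincides with Simpson's rule on the same nodes.)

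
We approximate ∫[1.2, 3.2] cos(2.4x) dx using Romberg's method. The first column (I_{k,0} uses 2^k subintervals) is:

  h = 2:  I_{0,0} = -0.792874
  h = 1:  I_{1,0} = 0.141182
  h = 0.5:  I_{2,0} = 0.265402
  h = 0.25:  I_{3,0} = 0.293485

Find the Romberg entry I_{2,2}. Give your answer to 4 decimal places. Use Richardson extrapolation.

I_{1,1} = 0.141182 + (0.141182 − (-0.792874))/3 = 0.452534
I_{2,1} = 0.265402 + (0.265402 − 0.141182)/3 = 0.306809
I_{2,2} = (16·0.306809 − 0.452534) / 15 = 0.297094
(Column j=1 coincides with Simpson's rule on the same nodes.)

0.2971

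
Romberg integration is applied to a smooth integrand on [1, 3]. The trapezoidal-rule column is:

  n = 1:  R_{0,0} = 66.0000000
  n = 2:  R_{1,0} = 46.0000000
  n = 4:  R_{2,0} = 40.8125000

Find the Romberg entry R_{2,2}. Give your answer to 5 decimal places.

39.06667

R_{1,1} = 46.0000000 + (46.0000000 − 66.0000000)/3 = 39.3333333
R_{2,1} = 40.8125000 + (40.8125000 − 46.0000000)/3 = 39.0833333
R_{2,2} = (16·39.0833333 − 39.3333333) / 15 = 39.0666666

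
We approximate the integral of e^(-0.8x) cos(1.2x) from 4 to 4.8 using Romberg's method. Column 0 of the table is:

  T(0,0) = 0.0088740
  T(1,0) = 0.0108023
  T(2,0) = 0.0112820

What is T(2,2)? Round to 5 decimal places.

T(1,1) = (4·0.0108023 − 0.0088740) / 3 = 0.0114451
T(2,1) = 0.0112820 + (0.0112820 − 0.0108023)/3 = 0.0114419
T(2,2) = 0.0114419 + (0.0114419 − 0.0114451)/15 = 0.0114417

0.01144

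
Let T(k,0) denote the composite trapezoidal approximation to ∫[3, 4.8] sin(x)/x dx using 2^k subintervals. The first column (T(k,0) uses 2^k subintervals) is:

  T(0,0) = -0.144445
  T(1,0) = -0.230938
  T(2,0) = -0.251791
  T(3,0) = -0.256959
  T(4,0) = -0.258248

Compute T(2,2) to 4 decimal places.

-0.2587

Richardson extrapolation on the trapezoidal column (denominator 4−1=3):
T(1,1) = -0.230938 + (-0.230938 − (-0.144445))/3 = -0.259769
T(2,1) = -0.251791 + (-0.251791 − (-0.230938))/3 = -0.258742
T(2,2) = -0.258742 + (-0.258742 − (-0.259769))/15 = -0.258674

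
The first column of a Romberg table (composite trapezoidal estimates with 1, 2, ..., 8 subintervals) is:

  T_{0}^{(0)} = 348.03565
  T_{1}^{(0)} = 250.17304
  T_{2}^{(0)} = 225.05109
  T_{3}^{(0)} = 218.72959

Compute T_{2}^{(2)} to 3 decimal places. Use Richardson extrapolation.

216.619

T_{1}^{(1)} = (4·250.17304 − 348.03565) / 3 = 217.55217
T_{2}^{(1)} = (4·225.05109 − 250.17304) / 3 = 216.67711
T_{2}^{(2)} = 216.67711 + (216.67711 − 217.55217)/15 = 216.61877
(Column j=1 coincides with Simpson's rule on the same nodes.)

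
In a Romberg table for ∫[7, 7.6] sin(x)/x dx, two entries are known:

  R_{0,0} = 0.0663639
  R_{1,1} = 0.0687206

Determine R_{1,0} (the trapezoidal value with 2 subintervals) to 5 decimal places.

From R_{1,1} = (4·R_{1,0} − R_{0,0})/3, solve for R_{1,0}:
4·R_{1,0} = 3·0.0687206 + 0.0663639 = 0.2725257
R_{1,0} = 0.0681314

0.06813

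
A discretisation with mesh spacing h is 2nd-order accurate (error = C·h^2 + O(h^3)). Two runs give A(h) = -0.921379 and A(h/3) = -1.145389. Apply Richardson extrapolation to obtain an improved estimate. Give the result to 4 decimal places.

-1.1734

The leading error scales as h^2; refining by a factor of 3 reduces it by 3^2 = 9.
Extrapolated value = (9·A(h/3) − A(h)) / (9 − 1)
= (9·(-1.145389) − (-0.921379)) / 8
= -9.387122 / 8 = -1.173390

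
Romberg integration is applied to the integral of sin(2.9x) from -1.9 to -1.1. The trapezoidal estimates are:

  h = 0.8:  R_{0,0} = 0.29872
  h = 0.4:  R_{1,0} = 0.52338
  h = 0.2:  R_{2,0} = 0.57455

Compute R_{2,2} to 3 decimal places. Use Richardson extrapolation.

R_{1,1} = (4·0.52338 − 0.29872) / 3 = 0.59827
R_{2,1} = 0.57455 + (0.57455 − 0.52338)/3 = 0.59161
R_{2,2} = 0.59161 + (0.59161 − 0.59827)/15 = 0.59117
(Column j=1 coincides with Simpson's rule on the same nodes.)

0.591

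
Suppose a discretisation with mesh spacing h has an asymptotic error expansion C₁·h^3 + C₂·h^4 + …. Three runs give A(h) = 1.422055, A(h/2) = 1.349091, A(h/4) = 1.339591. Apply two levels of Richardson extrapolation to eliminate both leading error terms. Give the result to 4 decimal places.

First eliminate the h^3 term (factor 2^3 = 8):
  B₁ = (8·1.349091 − 1.422055)/7 = 1.338668
  B₂ = (8·1.339591 − 1.349091)/7 = 1.338234
Then eliminate the h^4 term (factor 2^4 = 16):
  (16·1.338234 − 1.338668)/15 = 1.338205

1.3382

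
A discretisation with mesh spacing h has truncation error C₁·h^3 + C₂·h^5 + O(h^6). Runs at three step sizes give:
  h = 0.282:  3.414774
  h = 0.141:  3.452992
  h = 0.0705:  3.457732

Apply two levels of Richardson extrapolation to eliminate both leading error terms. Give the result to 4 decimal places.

First eliminate the h^3 term (factor 2^3 = 8):
  B₁ = (8·3.452992 − 3.414774)/7 = 3.458452
  B₂ = (8·3.457732 − 3.452992)/7 = 3.458409
Then eliminate the h^5 term (factor 2^5 = 32):
  (32·3.458409 − 3.458452)/31 = 3.458408

3.4584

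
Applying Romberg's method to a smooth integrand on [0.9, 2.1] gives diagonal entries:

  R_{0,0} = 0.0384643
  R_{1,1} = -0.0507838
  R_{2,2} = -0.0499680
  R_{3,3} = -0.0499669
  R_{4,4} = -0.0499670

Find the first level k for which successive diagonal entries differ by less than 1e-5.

k = 3

|R_{1,1} − R_{0,0}| = 0.0892481 ≥ 1e-5
|R_{2,2} − R_{1,1}| = 0.0008158 ≥ 1e-5
|R_{3,3} − R_{2,2}| = 0.0000011 < 1e-5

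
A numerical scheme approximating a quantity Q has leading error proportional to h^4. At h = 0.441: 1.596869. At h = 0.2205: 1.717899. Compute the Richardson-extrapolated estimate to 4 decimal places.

1.7260

Extrapolated value = (16·A(h/2) − A(h)) / (16 − 1)
= (16·1.717899 − 1.596869) / 15
= 25.889515 / 15 = 1.725968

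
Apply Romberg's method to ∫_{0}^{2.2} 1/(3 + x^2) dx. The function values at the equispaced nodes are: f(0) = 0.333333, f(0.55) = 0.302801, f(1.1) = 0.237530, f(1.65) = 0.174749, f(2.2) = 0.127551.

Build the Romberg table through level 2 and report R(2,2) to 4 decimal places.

0.5221

R(0,0) (trapezoid, 1 panel, h=2.2000): 0.506972
R(1,0) (trapezoid, 2 panels, h=1.1000): 0.514769
R(2,0) (trapezoid, 4 panels, h=0.5500): 0.520037
R(1,1) = 0.514769 + (0.514769 − 0.506972)/3 = 0.517368
R(2,1) = 0.520037 + (0.520037 − 0.514769)/3 = 0.521793
R(2,2) = 0.521793 + (0.521793 − 0.517368)/15 = 0.522088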